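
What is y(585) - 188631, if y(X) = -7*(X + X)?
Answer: -196821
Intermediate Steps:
y(X) = -14*X
y(585) - 188631 = -14*585 - 188631 = -8190 - 188631 = -196821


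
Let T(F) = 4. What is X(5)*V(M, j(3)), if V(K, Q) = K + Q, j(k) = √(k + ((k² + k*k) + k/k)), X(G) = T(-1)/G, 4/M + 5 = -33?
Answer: -8/95 + 4*√22/5 ≈ 3.6681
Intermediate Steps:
M = -2/19 (M = 4/(-5 - 33) = 4/(-38) = 4*(-1/38) = -2/19 ≈ -0.10526)
X(G) = 4/G
j(k) = √(1 + k + 2*k²) (j(k) = √(k + ((k² + k²) + 1)) = √(k + (2*k² + 1)) = √(k + (1 + 2*k²)) = √(1 + k + 2*k²))
X(5)*V(M, j(3)) = (4/5)*(-2/19 + √(1 + 3 + 2*3²)) = (4*(⅕))*(-2/19 + √(1 + 3 + 2*9)) = 4*(-2/19 + √(1 + 3 + 18))/5 = 4*(-2/19 + √22)/5 = -8/95 + 4*√22/5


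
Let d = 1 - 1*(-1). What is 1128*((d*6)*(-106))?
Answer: -1434816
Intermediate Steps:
d = 2 (d = 1 + 1 = 2)
1128*((d*6)*(-106)) = 1128*((2*6)*(-106)) = 1128*(12*(-106)) = 1128*(-1272) = -1434816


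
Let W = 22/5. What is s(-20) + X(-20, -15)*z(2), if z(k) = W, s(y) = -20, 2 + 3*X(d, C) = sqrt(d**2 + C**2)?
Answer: 206/15 ≈ 13.733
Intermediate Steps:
X(d, C) = -2/3 + sqrt(C**2 + d**2)/3 (X(d, C) = -2/3 + sqrt(d**2 + C**2)/3 = -2/3 + sqrt(C**2 + d**2)/3)
W = 22/5 (W = 22*(1/5) = 22/5 ≈ 4.4000)
z(k) = 22/5
s(-20) + X(-20, -15)*z(2) = -20 + (-2/3 + sqrt((-15)**2 + (-20)**2)/3)*(22/5) = -20 + (-2/3 + sqrt(225 + 400)/3)*(22/5) = -20 + (-2/3 + sqrt(625)/3)*(22/5) = -20 + (-2/3 + (1/3)*25)*(22/5) = -20 + (-2/3 + 25/3)*(22/5) = -20 + (23/3)*(22/5) = -20 + 506/15 = 206/15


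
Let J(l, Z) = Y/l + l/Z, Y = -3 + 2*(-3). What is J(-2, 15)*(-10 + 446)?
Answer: 28558/15 ≈ 1903.9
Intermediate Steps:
Y = -9 (Y = -3 - 6 = -9)
J(l, Z) = -9/l + l/Z
J(-2, 15)*(-10 + 446) = (-9/(-2) - 2/15)*(-10 + 446) = (-9*(-½) - 2*1/15)*436 = (9/2 - 2/15)*436 = (131/30)*436 = 28558/15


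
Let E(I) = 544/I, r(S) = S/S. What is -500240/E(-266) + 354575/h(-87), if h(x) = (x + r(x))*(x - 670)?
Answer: 270716093765/1106734 ≈ 2.4461e+5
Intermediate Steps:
r(S) = 1
h(x) = (1 + x)*(-670 + x) (h(x) = (x + 1)*(x - 670) = (1 + x)*(-670 + x))
-500240/E(-266) + 354575/h(-87) = -500240/(544/(-266)) + 354575/(-670 + (-87)² - 669*(-87)) = -500240/(544*(-1/266)) + 354575/(-670 + 7569 + 58203) = -500240/(-272/133) + 354575/65102 = -500240*(-133/272) + 354575*(1/65102) = 4158245/17 + 354575/65102 = 270716093765/1106734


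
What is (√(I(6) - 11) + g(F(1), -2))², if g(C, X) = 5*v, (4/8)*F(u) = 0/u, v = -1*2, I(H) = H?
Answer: (10 - I*√5)² ≈ 95.0 - 44.721*I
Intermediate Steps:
v = -2
F(u) = 0 (F(u) = 2*(0/u) = 2*0 = 0)
g(C, X) = -10 (g(C, X) = 5*(-2) = -10)
(√(I(6) - 11) + g(F(1), -2))² = (√(6 - 11) - 10)² = (√(-5) - 10)² = (I*√5 - 10)² = (-10 + I*√5)²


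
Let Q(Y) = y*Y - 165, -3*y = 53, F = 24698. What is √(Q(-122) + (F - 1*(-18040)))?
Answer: √402555/3 ≈ 211.49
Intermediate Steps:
y = -53/3 (y = -⅓*53 = -53/3 ≈ -17.667)
Q(Y) = -165 - 53*Y/3 (Q(Y) = -53*Y/3 - 165 = -165 - 53*Y/3)
√(Q(-122) + (F - 1*(-18040))) = √((-165 - 53/3*(-122)) + (24698 - 1*(-18040))) = √((-165 + 6466/3) + (24698 + 18040)) = √(5971/3 + 42738) = √(134185/3) = √402555/3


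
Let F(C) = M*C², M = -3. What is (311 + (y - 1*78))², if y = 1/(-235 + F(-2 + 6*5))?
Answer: 363331672900/6692569 ≈ 54289.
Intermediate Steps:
F(C) = -3*C²
y = -1/2587 (y = 1/(-235 - 3*(-2 + 6*5)²) = 1/(-235 - 3*(-2 + 30)²) = 1/(-235 - 3*28²) = 1/(-235 - 3*784) = 1/(-235 - 2352) = 1/(-2587) = -1/2587 ≈ -0.00038655)
(311 + (y - 1*78))² = (311 + (-1/2587 - 1*78))² = (311 + (-1/2587 - 78))² = (311 - 201787/2587)² = (602770/2587)² = 363331672900/6692569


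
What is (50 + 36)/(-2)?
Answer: -43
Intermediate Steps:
(50 + 36)/(-2) = -1/2*86 = -43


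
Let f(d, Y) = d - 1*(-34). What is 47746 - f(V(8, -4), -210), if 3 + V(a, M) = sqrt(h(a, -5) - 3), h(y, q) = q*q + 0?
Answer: 47715 - sqrt(22) ≈ 47710.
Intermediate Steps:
h(y, q) = q**2 (h(y, q) = q**2 + 0 = q**2)
V(a, M) = -3 + sqrt(22) (V(a, M) = -3 + sqrt((-5)**2 - 3) = -3 + sqrt(25 - 3) = -3 + sqrt(22))
f(d, Y) = 34 + d (f(d, Y) = d + 34 = 34 + d)
47746 - f(V(8, -4), -210) = 47746 - (34 + (-3 + sqrt(22))) = 47746 - (31 + sqrt(22)) = 47746 + (-31 - sqrt(22)) = 47715 - sqrt(22)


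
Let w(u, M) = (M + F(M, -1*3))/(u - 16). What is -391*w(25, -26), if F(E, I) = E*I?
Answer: -20332/9 ≈ -2259.1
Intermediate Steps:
w(u, M) = -2*M/(-16 + u) (w(u, M) = (M + M*(-1*3))/(u - 16) = (M + M*(-3))/(-16 + u) = (M - 3*M)/(-16 + u) = (-2*M)/(-16 + u) = -2*M/(-16 + u))
-391*w(25, -26) = -(-782)*(-26)/(-16 + 25) = -(-782)*(-26)/9 = -391*52/9 = -20332/9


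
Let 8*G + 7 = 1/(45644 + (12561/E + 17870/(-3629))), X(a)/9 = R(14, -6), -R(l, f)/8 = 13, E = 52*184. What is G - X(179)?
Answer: 11855424914549109/12677903895016 ≈ 935.13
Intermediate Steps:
E = 9568
R(l, f) = -104 (R(l, f) = -8*13 = -104)
X(a) = -936 (X(a) = 9*(-104) = -936)
G = -11093131185867/12677903895016 (G = -7/8 + 1/(8*(45644 + (12561/9568 + 17870/(-3629)))) = -7/8 + 1/(8*(45644 + (12561*(1/9568) + 17870*(-1/3629)))) = -7/8 + 1/(8*(45644 + (12561/9568 - 17870/3629))) = -7/8 + 1/(8*(45644 - 125396291/34722272)) = -7/8 + 1/(8*(1584737986877/34722272)) = -7/8 + (1/8)*(34722272/1584737986877) = -7/8 + 4340284/1584737986877 = -11093131185867/12677903895016 ≈ -0.87500)
G - X(179) = -11093131185867/12677903895016 - 1*(-936) = -11093131185867/12677903895016 + 936 = 11855424914549109/12677903895016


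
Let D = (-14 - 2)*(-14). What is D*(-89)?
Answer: -19936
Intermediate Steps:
D = 224 (D = -16*(-14) = 224)
D*(-89) = 224*(-89) = -19936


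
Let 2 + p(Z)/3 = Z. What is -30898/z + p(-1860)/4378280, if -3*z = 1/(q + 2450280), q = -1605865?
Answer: 171348812686448607/2189140 ≈ 7.8272e+10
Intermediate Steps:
z = -1/2533245 (z = -1/(3*(-1605865 + 2450280)) = -1/3/844415 = -1/3*1/844415 = -1/2533245 ≈ -3.9475e-7)
p(Z) = -6 + 3*Z
-30898/z + p(-1860)/4378280 = -30898/(-1/2533245) + (-6 + 3*(-1860))/4378280 = -30898*(-2533245) + (-6 - 5580)*(1/4378280) = 78272204010 - 5586*1/4378280 = 78272204010 - 2793/2189140 = 171348812686448607/2189140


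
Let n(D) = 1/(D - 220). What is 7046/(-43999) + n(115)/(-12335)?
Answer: -9125759051/56986404825 ≈ -0.16014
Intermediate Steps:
n(D) = 1/(-220 + D)
7046/(-43999) + n(115)/(-12335) = 7046/(-43999) + 1/((-220 + 115)*(-12335)) = 7046*(-1/43999) - 1/12335/(-105) = -7046/43999 - 1/105*(-1/12335) = -7046/43999 + 1/1295175 = -9125759051/56986404825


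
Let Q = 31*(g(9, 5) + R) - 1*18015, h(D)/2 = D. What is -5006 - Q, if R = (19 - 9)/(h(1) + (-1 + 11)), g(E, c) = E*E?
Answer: 62833/6 ≈ 10472.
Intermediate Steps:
g(E, c) = E²
h(D) = 2*D
R = ⅚ (R = (19 - 9)/(2*1 + (-1 + 11)) = 10/(2 + 10) = 10/12 = 10*(1/12) = ⅚ ≈ 0.83333)
Q = -92869/6 (Q = 31*(9² + ⅚) - 1*18015 = 31*(81 + ⅚) - 18015 = 31*(491/6) - 18015 = 15221/6 - 18015 = -92869/6 ≈ -15478.)
-5006 - Q = -5006 - 1*(-92869/6) = -5006 + 92869/6 = 62833/6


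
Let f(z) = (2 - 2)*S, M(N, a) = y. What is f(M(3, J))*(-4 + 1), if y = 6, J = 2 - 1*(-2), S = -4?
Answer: 0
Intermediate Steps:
J = 4 (J = 2 + 2 = 4)
M(N, a) = 6
f(z) = 0 (f(z) = (2 - 2)*(-4) = 0*(-4) = 0)
f(M(3, J))*(-4 + 1) = 0*(-4 + 1) = 0*(-3) = 0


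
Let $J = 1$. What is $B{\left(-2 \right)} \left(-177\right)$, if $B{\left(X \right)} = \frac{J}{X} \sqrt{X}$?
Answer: $\frac{177 i \sqrt{2}}{2} \approx 125.16 i$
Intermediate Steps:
$B{\left(X \right)} = \frac{1}{\sqrt{X}}$ ($B{\left(X \right)} = 1 \frac{1}{X} \sqrt{X} = \frac{\sqrt{X}}{X} = \frac{1}{\sqrt{X}}$)
$B{\left(-2 \right)} \left(-177\right) = \frac{1}{\sqrt{-2}} \left(-177\right) = - \frac{i \sqrt{2}}{2} \left(-177\right) = \frac{177 i \sqrt{2}}{2}$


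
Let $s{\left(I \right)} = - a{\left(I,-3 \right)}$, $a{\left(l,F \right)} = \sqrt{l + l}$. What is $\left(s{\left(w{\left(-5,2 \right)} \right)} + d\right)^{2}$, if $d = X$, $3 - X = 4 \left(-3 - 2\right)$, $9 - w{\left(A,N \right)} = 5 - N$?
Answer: $541 - 92 \sqrt{3} \approx 381.65$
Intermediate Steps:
$w{\left(A,N \right)} = 4 + N$ ($w{\left(A,N \right)} = 9 - \left(5 - N\right) = 9 + \left(-5 + N\right) = 4 + N$)
$a{\left(l,F \right)} = \sqrt{2} \sqrt{l}$ ($a{\left(l,F \right)} = \sqrt{2 l} = \sqrt{2} \sqrt{l}$)
$X = 23$ ($X = 3 - 4 \left(-3 - 2\right) = 3 - 4 \left(-5\right) = 3 - -20 = 3 + 20 = 23$)
$s{\left(I \right)} = - \sqrt{2} \sqrt{I}$
$d = 23$
$\left(s{\left(w{\left(-5,2 \right)} \right)} + d\right)^{2} = \left(- \sqrt{2} \sqrt{4 + 2} + 23\right)^{2} = \left(- \sqrt{2} \sqrt{6} + 23\right)^{2} = \left(- 2 \sqrt{3} + 23\right)^{2} = \left(23 - 2 \sqrt{3}\right)^{2}$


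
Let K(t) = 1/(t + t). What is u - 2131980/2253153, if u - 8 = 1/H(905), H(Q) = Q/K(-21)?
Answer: 28766664347/4078206930 ≈ 7.0538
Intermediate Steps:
K(t) = 1/(2*t)
H(Q) = -42*Q (H(Q) = Q/(((½)/(-21))) = Q/(((½)*(-1/21))) = Q/(-1/42) = Q*(-42) = -42*Q)
u = 304079/38010 (u = 8 + 1/(-42*905) = 8 + 1/(-38010) = 8 - 1/38010 = 304079/38010 ≈ 8.0000)
u - 2131980/2253153 = 304079/38010 - 2131980/2253153 = 304079/38010 - 2131980*1/2253153 = 304079/38010 - 710660/751051 = 28766664347/4078206930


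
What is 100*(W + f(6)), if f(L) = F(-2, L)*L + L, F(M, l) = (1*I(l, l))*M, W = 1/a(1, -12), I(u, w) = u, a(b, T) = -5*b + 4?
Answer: -6700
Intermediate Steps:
a(b, T) = 4 - 5*b
W = -1 (W = 1/(4 - 5*1) = 1/(4 - 5) = 1/(-1) = -1)
F(M, l) = M*l (F(M, l) = (1*l)*M = l*M = M*l)
f(L) = L - 2*L² (f(L) = (-2*L)*L + L = -2*L² + L = L - 2*L²)
100*(W + f(6)) = 100*(-1 + 6*(1 - 2*6)) = 100*(-1 + 6*(1 - 12)) = 100*(-1 + 6*(-11)) = 100*(-1 - 66) = 100*(-67) = -6700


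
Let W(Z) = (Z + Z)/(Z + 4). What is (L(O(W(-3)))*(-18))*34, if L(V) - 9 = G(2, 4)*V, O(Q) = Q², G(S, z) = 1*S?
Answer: -49572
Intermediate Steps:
G(S, z) = S
W(Z) = 2*Z/(4 + Z) (W(Z) = (2*Z)/(4 + Z) = 2*Z/(4 + Z))
L(V) = 9 + 2*V
(L(O(W(-3)))*(-18))*34 = ((9 + 2*(2*(-3)/(4 - 3))²)*(-18))*34 = ((9 + 2*(2*(-3)/1)²)*(-18))*34 = ((9 + 2*(2*(-3)*1)²)*(-18))*34 = ((9 + 2*(-6)²)*(-18))*34 = ((9 + 2*36)*(-18))*34 = ((9 + 72)*(-18))*34 = (81*(-18))*34 = -1458*34 = -49572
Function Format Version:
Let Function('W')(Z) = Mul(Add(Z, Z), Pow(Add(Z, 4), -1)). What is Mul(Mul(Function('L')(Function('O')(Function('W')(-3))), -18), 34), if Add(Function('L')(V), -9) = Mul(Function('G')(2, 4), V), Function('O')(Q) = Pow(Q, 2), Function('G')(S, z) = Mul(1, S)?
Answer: -49572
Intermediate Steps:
Function('G')(S, z) = S
Function('W')(Z) = Mul(2, Z, Pow(Add(4, Z), -1)) (Function('W')(Z) = Mul(Mul(2, Z), Pow(Add(4, Z), -1)) = Mul(2, Z, Pow(Add(4, Z), -1)))
Function('L')(V) = Add(9, Mul(2, V))
Mul(Mul(Function('L')(Function('O')(Function('W')(-3))), -18), 34) = Mul(Mul(Add(9, Mul(2, Pow(Mul(2, -3, Pow(Add(4, -3), -1)), 2))), -18), 34) = Mul(Mul(Add(9, Mul(2, Pow(Mul(2, -3, Pow(1, -1)), 2))), -18), 34) = Mul(Mul(Add(9, Mul(2, Pow(Mul(2, -3, 1), 2))), -18), 34) = Mul(Mul(Add(9, Mul(2, Pow(-6, 2))), -18), 34) = Mul(Mul(Add(9, Mul(2, 36)), -18), 34) = Mul(Mul(Add(9, 72), -18), 34) = Mul(Mul(81, -18), 34) = Mul(-1458, 34) = -49572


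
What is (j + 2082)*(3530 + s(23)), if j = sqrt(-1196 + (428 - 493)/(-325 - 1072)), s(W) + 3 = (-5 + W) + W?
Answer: 7428576 + 3568*I*sqrt(2334033559)/1397 ≈ 7.4286e+6 + 1.2339e+5*I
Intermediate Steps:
s(W) = -8 + 2*W (s(W) = -3 + ((-5 + W) + W) = -3 + (-5 + 2*W) = -8 + 2*W)
j = I*sqrt(2334033559)/1397 (j = sqrt(-1196 - 65/(-1397)) = sqrt(-1196 - 65*(-1/1397)) = sqrt(-1196 + 65/1397) = sqrt(-1670747/1397) = I*sqrt(2334033559)/1397 ≈ 34.583*I)
(j + 2082)*(3530 + s(23)) = (I*sqrt(2334033559)/1397 + 2082)*(3530 + (-8 + 2*23)) = (2082 + I*sqrt(2334033559)/1397)*(3530 + (-8 + 46)) = (2082 + I*sqrt(2334033559)/1397)*(3530 + 38) = (2082 + I*sqrt(2334033559)/1397)*3568 = 7428576 + 3568*I*sqrt(2334033559)/1397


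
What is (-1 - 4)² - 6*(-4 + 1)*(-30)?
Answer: -515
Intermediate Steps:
(-1 - 4)² - 6*(-4 + 1)*(-30) = (-5)² - 6*(-3)*(-30) = 25 + 18*(-30) = 25 - 540 = -515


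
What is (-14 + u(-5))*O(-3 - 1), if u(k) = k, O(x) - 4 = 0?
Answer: -76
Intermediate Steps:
O(x) = 4 (O(x) = 4 + 0 = 4)
(-14 + u(-5))*O(-3 - 1) = (-14 - 5)*4 = -19*4 = -76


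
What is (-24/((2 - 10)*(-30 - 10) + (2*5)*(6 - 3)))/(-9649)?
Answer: 12/1688575 ≈ 7.1066e-6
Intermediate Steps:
(-24/((2 - 10)*(-30 - 10) + (2*5)*(6 - 3)))/(-9649) = (-24/(-8*(-40) + 10*3))*(-1/9649) = (-24/(320 + 30))*(-1/9649) = (-24/350)*(-1/9649) = ((1/350)*(-24))*(-1/9649) = -12/175*(-1/9649) = 12/1688575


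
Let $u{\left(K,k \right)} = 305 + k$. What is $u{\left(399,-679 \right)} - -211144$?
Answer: $210770$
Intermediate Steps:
$u{\left(399,-679 \right)} - -211144 = \left(305 - 679\right) - -211144 = -374 + 211144 = 210770$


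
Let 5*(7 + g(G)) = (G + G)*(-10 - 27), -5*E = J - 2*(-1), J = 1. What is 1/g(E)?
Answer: 25/47 ≈ 0.53191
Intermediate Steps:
E = -⅗ (E = -(1 - 2*(-1))/5 = -(1 + 2)/5 = -⅕*3 = -⅗ ≈ -0.60000)
g(G) = -7 - 74*G/5 (g(G) = -7 + ((G + G)*(-10 - 27))/5 = -7 + ((2*G)*(-37))/5 = -7 + (-74*G)/5 = -7 - 74*G/5)
1/g(E) = 1/(-7 - 74/5*(-⅗)) = 1/(-7 + 222/25) = 1/(47/25) = 25/47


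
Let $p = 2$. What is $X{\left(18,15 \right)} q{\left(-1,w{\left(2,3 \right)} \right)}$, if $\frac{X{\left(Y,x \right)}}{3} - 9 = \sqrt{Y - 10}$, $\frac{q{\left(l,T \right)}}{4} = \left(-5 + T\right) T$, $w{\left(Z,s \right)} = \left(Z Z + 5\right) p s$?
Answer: $285768 + 63504 \sqrt{2} \approx 3.7558 \cdot 10^{5}$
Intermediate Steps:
$w{\left(Z,s \right)} = s \left(10 + 2 Z^{2}\right)$ ($w{\left(Z,s \right)} = \left(Z Z + 5\right) 2 s = \left(Z^{2} + 5\right) 2 s = \left(5 + Z^{2}\right) 2 s = \left(10 + 2 Z^{2}\right) s = s \left(10 + 2 Z^{2}\right)$)
$q{\left(l,T \right)} = 4 T \left(-5 + T\right)$ ($q{\left(l,T \right)} = 4 \left(-5 + T\right) T = 4 T \left(-5 + T\right)$)
$X{\left(Y,x \right)} = 27 + 3 \sqrt{-10 + Y}$ ($X{\left(Y,x \right)} = 27 + 3 \sqrt{Y - 10} = 27 + 3 \sqrt{-10 + Y}$)
$X{\left(18,15 \right)} q{\left(-1,w{\left(2,3 \right)} \right)} = \left(27 + 3 \sqrt{-10 + 18}\right) 4 \cdot 2 \cdot 3 \left(5 + 2^{2}\right) \left(-5 + 2 \cdot 3 \left(5 + 2^{2}\right)\right) = \left(27 + 3 \sqrt{8}\right) 4 \cdot 2 \cdot 3 \left(5 + 4\right) \left(-5 + 2 \cdot 3 \left(5 + 4\right)\right) = \left(27 + 3 \cdot 2 \sqrt{2}\right) 4 \cdot 2 \cdot 3 \cdot 9 \left(-5 + 2 \cdot 3 \cdot 9\right) = \left(27 + 6 \sqrt{2}\right) 4 \cdot 54 \left(-5 + 54\right) = \left(27 + 6 \sqrt{2}\right) 4 \cdot 54 \cdot 49 = \left(27 + 6 \sqrt{2}\right) 10584 = 285768 + 63504 \sqrt{2}$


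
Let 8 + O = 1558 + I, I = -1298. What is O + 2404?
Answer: 2656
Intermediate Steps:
O = 252 (O = -8 + (1558 - 1298) = -8 + 260 = 252)
O + 2404 = 252 + 2404 = 2656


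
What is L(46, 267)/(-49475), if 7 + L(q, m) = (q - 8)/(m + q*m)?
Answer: 17561/124172355 ≈ 0.00014142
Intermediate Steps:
L(q, m) = -7 + (-8 + q)/(m + m*q) (L(q, m) = -7 + (q - 8)/(m + q*m) = -7 + (-8 + q)/(m + m*q))
L(46, 267)/(-49475) = ((-8 + 46 - 7*267 - 7*267*46)/(267*(1 + 46)))/(-49475) = ((1/267)*(-8 + 46 - 1869 - 85974)/47)*(-1/49475) = ((1/267)*(1/47)*(-87805))*(-1/49475) = -87805/12549*(-1/49475) = 17561/124172355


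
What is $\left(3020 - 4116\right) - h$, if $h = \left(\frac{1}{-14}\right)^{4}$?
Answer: $- \frac{42103937}{38416} \approx -1096.0$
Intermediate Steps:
$h = \frac{1}{38416}$ ($h = \left(- \frac{1}{14}\right)^{4} = \frac{1}{38416} \approx 2.6031 \cdot 10^{-5}$)
$\left(3020 - 4116\right) - h = \left(3020 - 4116\right) - \frac{1}{38416} = -1096 - \frac{1}{38416} = - \frac{42103937}{38416}$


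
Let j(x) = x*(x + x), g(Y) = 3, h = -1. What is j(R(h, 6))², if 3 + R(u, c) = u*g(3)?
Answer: 5184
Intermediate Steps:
R(u, c) = -3 + 3*u (R(u, c) = -3 + u*3 = -3 + 3*u)
j(x) = 2*x² (j(x) = x*(2*x) = 2*x²)
j(R(h, 6))² = (2*(-3 + 3*(-1))²)² = (2*(-3 - 3)²)² = (2*(-6)²)² = (2*36)² = 72² = 5184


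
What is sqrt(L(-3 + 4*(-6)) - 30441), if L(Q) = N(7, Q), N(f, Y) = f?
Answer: I*sqrt(30434) ≈ 174.45*I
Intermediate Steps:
L(Q) = 7
sqrt(L(-3 + 4*(-6)) - 30441) = sqrt(7 - 30441) = sqrt(-30434) = I*sqrt(30434)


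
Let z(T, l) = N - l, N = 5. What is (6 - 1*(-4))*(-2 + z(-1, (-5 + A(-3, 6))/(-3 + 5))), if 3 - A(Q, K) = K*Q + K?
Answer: -20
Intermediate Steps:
A(Q, K) = 3 - K - K*Q (A(Q, K) = 3 - (K*Q + K) = 3 - (K + K*Q) = 3 + (-K - K*Q) = 3 - K - K*Q)
z(T, l) = 5 - l
(6 - 1*(-4))*(-2 + z(-1, (-5 + A(-3, 6))/(-3 + 5))) = (6 - 1*(-4))*(-2 + (5 - (-5 + (3 - 1*6 - 1*6*(-3)))/(-3 + 5))) = (6 + 4)*(-2 + (5 - (-5 + (3 - 6 + 18))/2)) = 10*(-2 + (5 - (-5 + 15)/2)) = 10*(-2 + (5 - 10/2)) = 10*(-2 + (5 - 1*5)) = 10*(-2 + (5 - 5)) = 10*(-2 + 0) = 10*(-2) = -20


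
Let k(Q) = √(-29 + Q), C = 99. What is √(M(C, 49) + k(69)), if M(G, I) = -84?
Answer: √(-84 + 2*√10) ≈ 8.8134*I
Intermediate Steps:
√(M(C, 49) + k(69)) = √(-84 + √(-29 + 69)) = √(-84 + √40) = √(-84 + 2*√10)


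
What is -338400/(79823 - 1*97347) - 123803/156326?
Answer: 12682798657/684864206 ≈ 18.519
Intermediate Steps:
-338400/(79823 - 1*97347) - 123803/156326 = -338400/(79823 - 97347) - 123803*1/156326 = -338400/(-17524) - 123803/156326 = -338400*(-1/17524) - 123803/156326 = 84600/4381 - 123803/156326 = 12682798657/684864206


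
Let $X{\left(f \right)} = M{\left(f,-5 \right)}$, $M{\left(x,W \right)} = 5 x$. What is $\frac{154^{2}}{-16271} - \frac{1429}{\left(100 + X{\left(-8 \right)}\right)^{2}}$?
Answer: $- \frac{108628859}{58575600} \approx -1.8545$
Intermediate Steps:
$X{\left(f \right)} = 5 f$
$\frac{154^{2}}{-16271} - \frac{1429}{\left(100 + X{\left(-8 \right)}\right)^{2}} = \frac{154^{2}}{-16271} - \frac{1429}{\left(100 + 5 \left(-8\right)\right)^{2}} = 23716 \left(- \frac{1}{16271}\right) - \frac{1429}{\left(100 - 40\right)^{2}} = - \frac{23716}{16271} - \frac{1429}{60^{2}} = - \frac{23716}{16271} - \frac{1429}{3600} = - \frac{108628859}{58575600}$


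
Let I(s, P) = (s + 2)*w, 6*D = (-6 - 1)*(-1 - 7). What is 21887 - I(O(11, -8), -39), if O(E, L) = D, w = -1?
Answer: 65695/3 ≈ 21898.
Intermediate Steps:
D = 28/3 (D = ((-6 - 1)*(-1 - 7))/6 = (-7*(-8))/6 = (⅙)*56 = 28/3 ≈ 9.3333)
O(E, L) = 28/3
I(s, P) = -2 - s (I(s, P) = (s + 2)*(-1) = (2 + s)*(-1) = -2 - s)
21887 - I(O(11, -8), -39) = 21887 - (-2 - 1*28/3) = 21887 - (-2 - 28/3) = 21887 - 1*(-34/3) = 21887 + 34/3 = 65695/3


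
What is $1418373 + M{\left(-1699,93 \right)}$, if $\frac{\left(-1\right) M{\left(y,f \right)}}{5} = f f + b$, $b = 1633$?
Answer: $1366963$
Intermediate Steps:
$M{\left(y,f \right)} = -8165 - 5 f^{2}$ ($M{\left(y,f \right)} = - 5 \left(f f + 1633\right) = - 5 \left(f^{2} + 1633\right) = - 5 \left(1633 + f^{2}\right) = -8165 - 5 f^{2}$)
$1418373 + M{\left(-1699,93 \right)} = 1418373 - \left(8165 + 5 \cdot 93^{2}\right) = 1418373 - 51410 = 1366963$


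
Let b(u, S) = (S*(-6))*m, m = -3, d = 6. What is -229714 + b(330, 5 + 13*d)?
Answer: -228220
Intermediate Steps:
b(u, S) = 18*S (b(u, S) = (S*(-6))*(-3) = -6*S*(-3) = 18*S)
-229714 + b(330, 5 + 13*d) = -229714 + 18*(5 + 13*6) = -229714 + 18*(5 + 78) = -229714 + 18*83 = -229714 + 1494 = -228220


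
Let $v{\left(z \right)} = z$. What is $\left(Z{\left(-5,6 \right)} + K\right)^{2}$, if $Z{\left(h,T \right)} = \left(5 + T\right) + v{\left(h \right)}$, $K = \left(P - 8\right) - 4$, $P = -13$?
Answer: $361$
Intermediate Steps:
$K = -25$ ($K = \left(-13 - 8\right) - 4 = -21 - 4 = -25$)
$Z{\left(h,T \right)} = 5 + T + h$ ($Z{\left(h,T \right)} = \left(5 + T\right) + h = 5 + T + h$)
$\left(Z{\left(-5,6 \right)} + K\right)^{2} = \left(\left(5 + 6 - 5\right) - 25\right)^{2} = \left(6 - 25\right)^{2} = \left(-19\right)^{2} = 361$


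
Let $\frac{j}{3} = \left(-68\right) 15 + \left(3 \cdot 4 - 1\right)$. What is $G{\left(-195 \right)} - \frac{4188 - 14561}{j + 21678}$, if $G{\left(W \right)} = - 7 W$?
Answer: $\frac{25468988}{18651} \approx 1365.6$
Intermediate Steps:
$j = -3027$ ($j = 3 \left(\left(-68\right) 15 + \left(3 \cdot 4 - 1\right)\right) = 3 \left(-1020 + \left(12 - 1\right)\right) = 3 \left(-1020 + 11\right) = 3 \left(-1009\right) = -3027$)
$G{\left(-195 \right)} - \frac{4188 - 14561}{j + 21678} = \left(-7\right) \left(-195\right) - \frac{4188 - 14561}{-3027 + 21678} = 1365 - - \frac{10373}{18651} = 1365 + \frac{10373}{18651} = \frac{25468988}{18651}$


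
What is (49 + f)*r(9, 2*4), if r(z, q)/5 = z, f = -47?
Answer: 90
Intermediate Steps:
r(z, q) = 5*z
(49 + f)*r(9, 2*4) = (49 - 47)*(5*9) = 2*45 = 90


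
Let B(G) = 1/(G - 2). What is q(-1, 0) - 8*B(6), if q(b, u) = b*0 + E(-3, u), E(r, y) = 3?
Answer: 1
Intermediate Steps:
B(G) = 1/(-2 + G)
q(b, u) = 3 (q(b, u) = b*0 + 3 = 0 + 3 = 3)
q(-1, 0) - 8*B(6) = 3 - 8/(-2 + 6) = 3 - 8/4 = 3 - 8*1/4 = 3 - 2 = 1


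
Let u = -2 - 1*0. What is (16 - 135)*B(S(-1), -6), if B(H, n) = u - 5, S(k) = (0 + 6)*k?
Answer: 833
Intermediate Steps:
u = -2 (u = -2 + 0 = -2)
S(k) = 6*k
B(H, n) = -7 (B(H, n) = -2 - 5 = -7)
(16 - 135)*B(S(-1), -6) = (16 - 135)*(-7) = -119*(-7) = 833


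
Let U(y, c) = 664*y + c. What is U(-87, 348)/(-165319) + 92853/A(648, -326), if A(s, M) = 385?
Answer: 199642491/826595 ≈ 241.52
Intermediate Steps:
U(y, c) = c + 664*y
U(-87, 348)/(-165319) + 92853/A(648, -326) = (348 + 664*(-87))/(-165319) + 92853/385 = (348 - 57768)*(-1/165319) + 92853*(1/385) = -57420*(-1/165319) + 92853/385 = 5220/15029 + 92853/385 = 199642491/826595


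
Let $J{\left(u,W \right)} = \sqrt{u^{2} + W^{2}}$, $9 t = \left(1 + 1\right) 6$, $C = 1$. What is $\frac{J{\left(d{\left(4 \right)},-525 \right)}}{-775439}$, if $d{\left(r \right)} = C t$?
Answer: $- \frac{\sqrt{2480641}}{2326317} \approx -0.00067704$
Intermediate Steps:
$t = \frac{4}{3}$ ($t = \frac{\left(1 + 1\right) 6}{9} = \frac{2 \cdot 6}{9} = \frac{1}{9} \cdot 12 = \frac{4}{3} \approx 1.3333$)
$d{\left(r \right)} = \frac{4}{3}$ ($d{\left(r \right)} = 1 \cdot \frac{4}{3} = \frac{4}{3}$)
$J{\left(u,W \right)} = \sqrt{W^{2} + u^{2}}$
$\frac{J{\left(d{\left(4 \right)},-525 \right)}}{-775439} = \frac{\sqrt{\left(-525\right)^{2} + \left(\frac{4}{3}\right)^{2}}}{-775439} = \sqrt{275625 + \frac{16}{9}} \left(- \frac{1}{775439}\right) = \sqrt{\frac{2480641}{9}} \left(- \frac{1}{775439}\right) = \frac{\sqrt{2480641}}{3} \left(- \frac{1}{775439}\right) = - \frac{\sqrt{2480641}}{2326317}$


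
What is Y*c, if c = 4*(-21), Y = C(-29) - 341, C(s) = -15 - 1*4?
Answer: 30240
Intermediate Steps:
C(s) = -19 (C(s) = -15 - 4 = -19)
Y = -360 (Y = -19 - 341 = -360)
c = -84
Y*c = -360*(-84) = 30240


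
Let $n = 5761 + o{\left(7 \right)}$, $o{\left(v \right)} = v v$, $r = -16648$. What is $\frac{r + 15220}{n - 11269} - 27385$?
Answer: $- \frac{149493287}{5459} \approx -27385.0$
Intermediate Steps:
$o{\left(v \right)} = v^{2}$
$n = 5810$ ($n = 5761 + 7^{2} = 5761 + 49 = 5810$)
$\frac{r + 15220}{n - 11269} - 27385 = \frac{-16648 + 15220}{5810 - 11269} - 27385 = - \frac{1428}{-5459} - 27385 = \left(-1428\right) \left(- \frac{1}{5459}\right) - 27385 = \frac{1428}{5459} - 27385 = - \frac{149493287}{5459}$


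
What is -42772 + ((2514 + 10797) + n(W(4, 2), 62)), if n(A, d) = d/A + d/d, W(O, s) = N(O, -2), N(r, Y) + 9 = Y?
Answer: -324122/11 ≈ -29466.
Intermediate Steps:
N(r, Y) = -9 + Y
W(O, s) = -11 (W(O, s) = -9 - 2 = -11)
n(A, d) = 1 + d/A (n(A, d) = d/A + 1 = 1 + d/A)
-42772 + ((2514 + 10797) + n(W(4, 2), 62)) = -42772 + ((2514 + 10797) + (-11 + 62)/(-11)) = -42772 + (13311 - 1/11*51) = -42772 + (13311 - 51/11) = -42772 + 146370/11 = -324122/11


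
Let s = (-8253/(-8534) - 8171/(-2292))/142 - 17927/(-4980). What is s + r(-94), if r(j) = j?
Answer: -17360749938619/192111092840 ≈ -90.368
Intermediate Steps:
s = 697692788341/192111092840 (s = (-8253*(-1/8534) - 8171*(-1/2292))*(1/142) - 17927*(-1/4980) = (8253/8534 + 8171/2292)*(1/142) + 17927/4980 = (44323595/9779964)*(1/142) + 17927/4980 = 44323595/1388754888 + 17927/4980 = 697692788341/192111092840 ≈ 3.6317)
s + r(-94) = 697692788341/192111092840 - 94 = -17360749938619/192111092840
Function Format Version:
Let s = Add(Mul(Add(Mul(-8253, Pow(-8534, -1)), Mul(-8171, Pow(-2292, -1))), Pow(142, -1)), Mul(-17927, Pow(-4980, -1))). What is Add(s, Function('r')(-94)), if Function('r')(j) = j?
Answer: Rational(-17360749938619, 192111092840) ≈ -90.368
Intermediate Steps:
s = Rational(697692788341, 192111092840) (s = Add(Mul(Add(Mul(-8253, Rational(-1, 8534)), Mul(-8171, Rational(-1, 2292))), Rational(1, 142)), Mul(-17927, Rational(-1, 4980))) = Add(Mul(Add(Rational(8253, 8534), Rational(8171, 2292)), Rational(1, 142)), Rational(17927, 4980)) = Add(Mul(Rational(44323595, 9779964), Rational(1, 142)), Rational(17927, 4980)) = Add(Rational(44323595, 1388754888), Rational(17927, 4980)) = Rational(697692788341, 192111092840) ≈ 3.6317)
Add(s, Function('r')(-94)) = Add(Rational(697692788341, 192111092840), -94) = Rational(-17360749938619, 192111092840)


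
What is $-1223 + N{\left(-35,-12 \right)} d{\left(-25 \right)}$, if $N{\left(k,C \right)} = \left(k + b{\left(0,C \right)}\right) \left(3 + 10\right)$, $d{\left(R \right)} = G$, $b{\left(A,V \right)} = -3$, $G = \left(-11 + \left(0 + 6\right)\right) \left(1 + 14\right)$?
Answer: $35827$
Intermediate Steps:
$G = -75$ ($G = \left(-11 + 6\right) 15 = \left(-5\right) 15 = -75$)
$d{\left(R \right)} = -75$
$N{\left(k,C \right)} = -39 + 13 k$ ($N{\left(k,C \right)} = \left(k - 3\right) \left(3 + 10\right) = \left(-3 + k\right) 13 = -39 + 13 k$)
$-1223 + N{\left(-35,-12 \right)} d{\left(-25 \right)} = -1223 + \left(-39 + 13 \left(-35\right)\right) \left(-75\right) = -1223 + \left(-39 - 455\right) \left(-75\right) = -1223 - -37050 = -1223 + 37050 = 35827$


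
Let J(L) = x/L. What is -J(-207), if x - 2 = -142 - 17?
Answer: -157/207 ≈ -0.75845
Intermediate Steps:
x = -157 (x = 2 + (-142 - 17) = 2 - 159 = -157)
J(L) = -157/L
-J(-207) = -(-157)/(-207) = -(-157)*(-1)/207 = -1*157/207 = -157/207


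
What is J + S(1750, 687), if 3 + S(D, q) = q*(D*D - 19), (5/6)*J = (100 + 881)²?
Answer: 10525396386/5 ≈ 2.1051e+9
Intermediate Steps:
J = 5774166/5 (J = 6*(100 + 881)²/5 = (6/5)*981² = (6/5)*962361 = 5774166/5 ≈ 1.1548e+6)
S(D, q) = -3 + q*(-19 + D²) (S(D, q) = -3 + q*(D*D - 19) = -3 + q*(D² - 19) = -3 + q*(-19 + D²))
J + S(1750, 687) = 5774166/5 + (-3 - 19*687 + 687*1750²) = 5774166/5 + (-3 - 13053 + 687*3062500) = 5774166/5 + (-3 - 13053 + 2103937500) = 5774166/5 + 2103924444 = 10525396386/5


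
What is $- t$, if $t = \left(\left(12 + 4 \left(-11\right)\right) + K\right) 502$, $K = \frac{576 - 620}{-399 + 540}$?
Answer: $\frac{2287112}{141} \approx 16221.0$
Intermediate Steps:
$K = - \frac{44}{141} \approx -0.31206$
$t = - \frac{2287112}{141}$ ($t = \left(\left(12 + 4 \left(-11\right)\right) - \frac{44}{141}\right) 502 = \left(\left(12 - 44\right) - \frac{44}{141}\right) 502 = \left(-32 - \frac{44}{141}\right) 502 = \left(- \frac{4556}{141}\right) 502 = - \frac{2287112}{141} \approx -16221.0$)
$- t = \left(-1\right) \left(- \frac{2287112}{141}\right) = \frac{2287112}{141}$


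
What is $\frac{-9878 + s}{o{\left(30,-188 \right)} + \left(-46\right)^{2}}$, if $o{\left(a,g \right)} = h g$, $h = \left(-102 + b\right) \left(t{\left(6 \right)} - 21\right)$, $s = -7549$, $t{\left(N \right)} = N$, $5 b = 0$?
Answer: $\frac{17427}{285524} \approx 0.061035$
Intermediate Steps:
$b = 0$ ($b = \frac{1}{5} \cdot 0 = 0$)
$h = 1530$ ($h = \left(-102 + 0\right) \left(6 - 21\right) = \left(-102\right) \left(-15\right) = 1530$)
$o{\left(a,g \right)} = 1530 g$
$\frac{-9878 + s}{o{\left(30,-188 \right)} + \left(-46\right)^{2}} = \frac{-9878 - 7549}{1530 \left(-188\right) + \left(-46\right)^{2}} = - \frac{17427}{-287640 + 2116} = - \frac{17427}{-285524} = \left(-17427\right) \left(- \frac{1}{285524}\right) = \frac{17427}{285524}$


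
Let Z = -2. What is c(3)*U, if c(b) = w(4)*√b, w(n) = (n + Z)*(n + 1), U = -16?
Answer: -160*√3 ≈ -277.13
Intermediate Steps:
w(n) = (1 + n)*(-2 + n) (w(n) = (n - 2)*(n + 1) = (-2 + n)*(1 + n) = (1 + n)*(-2 + n))
c(b) = 10*√b (c(b) = (-2 + 4² - 1*4)*√b = (-2 + 16 - 4)*√b = 10*√b)
c(3)*U = (10*√3)*(-16) = -160*√3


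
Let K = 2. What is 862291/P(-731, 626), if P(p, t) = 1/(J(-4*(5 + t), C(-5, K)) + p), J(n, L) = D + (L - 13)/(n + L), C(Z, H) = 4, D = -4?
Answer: -177458625509/280 ≈ -6.3378e+8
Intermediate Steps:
J(n, L) = -4 + (-13 + L)/(L + n) (J(n, L) = -4 + (L - 13)/(n + L) = -4 + (-13 + L)/(L + n))
P(p, t) = 1/(p + (55 + 16*t)/(-16 - 4*t)) (P(p, t) = 1/((-13 - (-16)*(5 + t) - 3*4)/(4 - 4*(5 + t)) + p) = 1/((-13 - 4*(-20 - 4*t) - 12)/(4 + (-20 - 4*t)) + p) = 1/((-13 + (80 + 16*t) - 12)/(-16 - 4*t) + p) = 1/((55 + 16*t)/(-16 - 4*t) + p) = 1/(p + (55 + 16*t)/(-16 - 4*t)))
862291/P(-731, 626) = 862291/((4*(4 + 626)/(-55 - 16*626 + 4*(-731)*(4 + 626)))) = 862291/((4*630/(-55 - 10016 + 4*(-731)*630))) = 862291/((4*630/(-55 - 10016 - 1842120))) = 862291/((4*630/(-1852191))) = 862291/((4*(-1/1852191)*630)) = 862291/(-280/205799) = 862291*(-205799/280) = -177458625509/280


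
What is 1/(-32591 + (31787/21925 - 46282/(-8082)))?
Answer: -88598925/2886891746983 ≈ -3.0690e-5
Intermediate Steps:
1/(-32591 + (31787/21925 - 46282/(-8082))) = 1/(-32591 + (31787*(1/21925) - 46282*(-1/8082))) = 1/(-32591 + (31787/21925 + 23141/4041)) = 1/(-32591 + 635817692/88598925) = 1/(-2886891746983/88598925) = -88598925/2886891746983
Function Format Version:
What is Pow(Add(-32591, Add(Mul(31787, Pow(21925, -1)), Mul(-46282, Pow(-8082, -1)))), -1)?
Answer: Rational(-88598925, 2886891746983) ≈ -3.0690e-5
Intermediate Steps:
Pow(Add(-32591, Add(Mul(31787, Pow(21925, -1)), Mul(-46282, Pow(-8082, -1)))), -1) = Pow(Add(-32591, Add(Mul(31787, Rational(1, 21925)), Mul(-46282, Rational(-1, 8082)))), -1) = Pow(Add(-32591, Add(Rational(31787, 21925), Rational(23141, 4041))), -1) = Pow(Add(-32591, Rational(635817692, 88598925)), -1) = Pow(Rational(-2886891746983, 88598925), -1) = Rational(-88598925, 2886891746983)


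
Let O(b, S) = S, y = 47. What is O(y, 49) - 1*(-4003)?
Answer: 4052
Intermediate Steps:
O(y, 49) - 1*(-4003) = 49 - 1*(-4003) = 49 + 4003 = 4052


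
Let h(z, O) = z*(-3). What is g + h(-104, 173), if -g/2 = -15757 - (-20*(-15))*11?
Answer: 38426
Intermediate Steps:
g = 38114 (g = -2*(-15757 - (-20*(-15))*11) = -2*(-15757 - 300*11) = -2*(-15757 - 1*3300) = -2*(-15757 - 3300) = -2*(-19057) = 38114)
h(z, O) = -3*z
g + h(-104, 173) = 38114 - 3*(-104) = 38114 + 312 = 38426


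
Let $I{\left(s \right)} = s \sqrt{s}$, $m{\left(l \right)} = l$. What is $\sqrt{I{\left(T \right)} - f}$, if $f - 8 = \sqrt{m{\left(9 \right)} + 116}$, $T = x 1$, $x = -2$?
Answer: $\sqrt{-8 - 5 \sqrt{5} - 2 i \sqrt{2}} \approx 0.32204 - 4.3914 i$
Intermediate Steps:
$T = -2$ ($T = \left(-2\right) 1 = -2$)
$I{\left(s \right)} = s^{\frac{3}{2}}$
$f = 8 + 5 \sqrt{5}$ ($f = 8 + \sqrt{9 + 116} = 8 + \sqrt{125} = 8 + 5 \sqrt{5} \approx 19.18$)
$\sqrt{I{\left(T \right)} - f} = \sqrt{\left(-2\right)^{\frac{3}{2}} - \left(8 + 5 \sqrt{5}\right)} = \sqrt{- 2 i \sqrt{2} - \left(8 + 5 \sqrt{5}\right)} = \sqrt{-8 - 5 \sqrt{5} - 2 i \sqrt{2}}$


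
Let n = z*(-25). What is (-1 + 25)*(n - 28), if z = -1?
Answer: -72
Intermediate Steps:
n = 25 (n = -1*(-25) = 25)
(-1 + 25)*(n - 28) = (-1 + 25)*(25 - 28) = 24*(-3) = -72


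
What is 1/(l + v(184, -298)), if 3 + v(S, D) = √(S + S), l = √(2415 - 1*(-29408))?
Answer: 1/(-3 + 4*√23 + 11*√263) ≈ 0.0051394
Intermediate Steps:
l = 11*√263 (l = √(2415 + 29408) = √31823 = 11*√263 ≈ 178.39)
v(S, D) = -3 + √2*√S (v(S, D) = -3 + √(S + S) = -3 + √(2*S) = -3 + √2*√S)
1/(l + v(184, -298)) = 1/(11*√263 + (-3 + √2*√184)) = 1/(11*√263 + (-3 + √2*(2*√46))) = 1/(11*√263 + (-3 + 4*√23)) = 1/(-3 + 4*√23 + 11*√263)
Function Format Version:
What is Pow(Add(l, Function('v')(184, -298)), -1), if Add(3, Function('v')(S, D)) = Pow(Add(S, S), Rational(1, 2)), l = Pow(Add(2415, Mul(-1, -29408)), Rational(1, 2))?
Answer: Pow(Add(-3, Mul(4, Pow(23, Rational(1, 2))), Mul(11, Pow(263, Rational(1, 2)))), -1) ≈ 0.0051394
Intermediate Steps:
l = Mul(11, Pow(263, Rational(1, 2))) (l = Pow(Add(2415, 29408), Rational(1, 2)) = Pow(31823, Rational(1, 2)) = Mul(11, Pow(263, Rational(1, 2))) ≈ 178.39)
Function('v')(S, D) = Add(-3, Mul(Pow(2, Rational(1, 2)), Pow(S, Rational(1, 2)))) (Function('v')(S, D) = Add(-3, Pow(Add(S, S), Rational(1, 2))) = Add(-3, Pow(Mul(2, S), Rational(1, 2))) = Add(-3, Mul(Pow(2, Rational(1, 2)), Pow(S, Rational(1, 2)))))
Pow(Add(l, Function('v')(184, -298)), -1) = Pow(Add(Mul(11, Pow(263, Rational(1, 2))), Add(-3, Mul(Pow(2, Rational(1, 2)), Pow(184, Rational(1, 2))))), -1) = Pow(Add(Mul(11, Pow(263, Rational(1, 2))), Add(-3, Mul(Pow(2, Rational(1, 2)), Mul(2, Pow(46, Rational(1, 2)))))), -1) = Pow(Add(Mul(11, Pow(263, Rational(1, 2))), Add(-3, Mul(4, Pow(23, Rational(1, 2))))), -1) = Pow(Add(-3, Mul(4, Pow(23, Rational(1, 2))), Mul(11, Pow(263, Rational(1, 2)))), -1)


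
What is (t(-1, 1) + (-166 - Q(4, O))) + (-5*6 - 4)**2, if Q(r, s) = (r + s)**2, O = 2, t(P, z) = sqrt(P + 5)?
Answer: 956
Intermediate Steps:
t(P, z) = sqrt(5 + P)
(t(-1, 1) + (-166 - Q(4, O))) + (-5*6 - 4)**2 = (sqrt(5 - 1) + (-166 - (4 + 2)**2)) + (-5*6 - 4)**2 = (sqrt(4) + (-166 - 1*6**2)) + (-30 - 4)**2 = (2 + (-166 - 1*36)) + (-34)**2 = (2 + (-166 - 36)) + 1156 = (2 - 202) + 1156 = -200 + 1156 = 956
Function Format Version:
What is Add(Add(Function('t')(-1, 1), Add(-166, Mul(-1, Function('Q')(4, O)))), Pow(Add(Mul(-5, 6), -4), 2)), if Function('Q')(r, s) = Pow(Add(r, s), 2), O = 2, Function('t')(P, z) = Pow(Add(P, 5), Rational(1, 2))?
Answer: 956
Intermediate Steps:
Function('t')(P, z) = Pow(Add(5, P), Rational(1, 2))
Add(Add(Function('t')(-1, 1), Add(-166, Mul(-1, Function('Q')(4, O)))), Pow(Add(Mul(-5, 6), -4), 2)) = Add(Add(Pow(Add(5, -1), Rational(1, 2)), Add(-166, Mul(-1, Pow(Add(4, 2), 2)))), Pow(Add(Mul(-5, 6), -4), 2)) = Add(Add(Pow(4, Rational(1, 2)), Add(-166, Mul(-1, Pow(6, 2)))), Pow(Add(-30, -4), 2)) = Add(Add(2, Add(-166, Mul(-1, 36))), Pow(-34, 2)) = Add(Add(2, Add(-166, -36)), 1156) = Add(Add(2, -202), 1156) = Add(-200, 1156) = 956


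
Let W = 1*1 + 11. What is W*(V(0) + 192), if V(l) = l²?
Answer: 2304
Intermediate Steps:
W = 12 (W = 1 + 11 = 12)
W*(V(0) + 192) = 12*(0² + 192) = 12*(0 + 192) = 12*192 = 2304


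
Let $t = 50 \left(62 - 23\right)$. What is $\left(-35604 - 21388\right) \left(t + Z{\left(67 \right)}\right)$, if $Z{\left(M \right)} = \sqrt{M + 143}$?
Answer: $-111134400 - 56992 \sqrt{210} \approx -1.1196 \cdot 10^{8}$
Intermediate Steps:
$Z{\left(M \right)} = \sqrt{143 + M}$
$t = 1950$ ($t = 50 \cdot 39 = 1950$)
$\left(-35604 - 21388\right) \left(t + Z{\left(67 \right)}\right) = \left(-35604 - 21388\right) \left(1950 + \sqrt{143 + 67}\right) = - 56992 \left(1950 + \sqrt{210}\right) = -111134400 - 56992 \sqrt{210}$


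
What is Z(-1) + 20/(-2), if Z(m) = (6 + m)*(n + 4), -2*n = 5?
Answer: -5/2 ≈ -2.5000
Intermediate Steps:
n = -5/2 (n = -½*5 = -5/2 ≈ -2.5000)
Z(m) = 9 + 3*m/2 (Z(m) = (6 + m)*(-5/2 + 4) = (6 + m)*(3/2) = 9 + 3*m/2)
Z(-1) + 20/(-2) = (9 + (3/2)*(-1)) + 20/(-2) = (9 - 3/2) - ½*20 = 15/2 - 10 = -5/2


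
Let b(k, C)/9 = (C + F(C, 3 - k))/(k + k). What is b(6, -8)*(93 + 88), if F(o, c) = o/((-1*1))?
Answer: 0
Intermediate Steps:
F(o, c) = -o (F(o, c) = o/(-1) = o*(-1) = -o)
b(k, C) = 0 (b(k, C) = 9*((C - C)/(k + k)) = 9*(0/((2*k))) = 9*(0*(1/(2*k))) = 9*0 = 0)
b(6, -8)*(93 + 88) = 0*(93 + 88) = 0*181 = 0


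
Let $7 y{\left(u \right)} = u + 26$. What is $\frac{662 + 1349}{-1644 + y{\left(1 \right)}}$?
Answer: $- \frac{14077}{11481} \approx -1.2261$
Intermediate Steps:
$y{\left(u \right)} = \frac{26}{7} + \frac{u}{7}$ ($y{\left(u \right)} = \frac{u + 26}{7} = \frac{26 + u}{7} = \frac{26}{7} + \frac{u}{7}$)
$\frac{662 + 1349}{-1644 + y{\left(1 \right)}} = \frac{662 + 1349}{-1644 + \left(\frac{26}{7} + \frac{1}{7} \cdot 1\right)} = \frac{2011}{-1644 + \left(\frac{26}{7} + \frac{1}{7}\right)} = \frac{2011}{-1644 + \frac{27}{7}} = \frac{2011}{- \frac{11481}{7}} = 2011 \left(- \frac{7}{11481}\right) = - \frac{14077}{11481}$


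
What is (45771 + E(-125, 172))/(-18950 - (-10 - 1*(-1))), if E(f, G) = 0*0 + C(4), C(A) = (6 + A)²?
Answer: -45871/18941 ≈ -2.4218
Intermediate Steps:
E(f, G) = 100 (E(f, G) = 0*0 + (6 + 4)² = 0 + 10² = 0 + 100 = 100)
(45771 + E(-125, 172))/(-18950 - (-10 - 1*(-1))) = (45771 + 100)/(-18950 - (-10 - 1*(-1))) = 45871/(-18950 - (-10 + 1)) = 45871/(-18950 - 1*(-9)) = 45871/(-18950 + 9) = 45871/(-18941) = 45871*(-1/18941) = -45871/18941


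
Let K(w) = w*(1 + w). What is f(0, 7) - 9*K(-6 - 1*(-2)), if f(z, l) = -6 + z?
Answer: -114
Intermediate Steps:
f(0, 7) - 9*K(-6 - 1*(-2)) = (-6 + 0) - 9*(-6 - 1*(-2))*(1 + (-6 - 1*(-2))) = -6 - 9*(-6 + 2)*(1 + (-6 + 2)) = -6 - (-36)*(1 - 4) = -6 - (-36)*(-3) = -6 - 9*12 = -6 - 108 = -114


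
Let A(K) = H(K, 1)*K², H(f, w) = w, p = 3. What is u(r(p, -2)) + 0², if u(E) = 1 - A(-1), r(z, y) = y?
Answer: 0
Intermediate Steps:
A(K) = K² (A(K) = 1*K² = K²)
u(E) = 0 (u(E) = 1 - 1*(-1)² = 1 - 1*1 = 1 - 1 = 0)
u(r(p, -2)) + 0² = 0 + 0² = 0 + 0 = 0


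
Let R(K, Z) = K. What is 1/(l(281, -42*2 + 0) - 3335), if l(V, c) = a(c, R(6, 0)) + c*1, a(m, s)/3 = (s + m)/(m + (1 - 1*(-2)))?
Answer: -9/30745 ≈ -0.00029273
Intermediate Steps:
a(m, s) = 3*(m + s)/(3 + m) (a(m, s) = 3*((s + m)/(m + (1 - 1*(-2)))) = 3*((m + s)/(m + (1 + 2))) = 3*((m + s)/(m + 3)) = 3*((m + s)/(3 + m)) = 3*(m + s)/(3 + m))
l(V, c) = c + 3*(6 + c)/(3 + c) (l(V, c) = 3*(c + 6)/(3 + c) + c*1 = 3*(6 + c)/(3 + c) + c = c + 3*(6 + c)/(3 + c))
1/(l(281, -42*2 + 0) - 3335) = 1/((18 + (-42*2 + 0)**2 + 6*(-42*2 + 0))/(3 + (-42*2 + 0)) - 3335) = 1/((18 + (-7*12 + 0)**2 + 6*(-7*12 + 0))/(3 + (-7*12 + 0)) - 3335) = 1/((18 + (-84 + 0)**2 + 6*(-84 + 0))/(3 + (-84 + 0)) - 3335) = 1/((18 + (-84)**2 + 6*(-84))/(3 - 84) - 3335) = 1/((18 + 7056 - 504)/(-81) - 3335) = 1/(-1/81*6570 - 3335) = 1/(-730/9 - 3335) = 1/(-30745/9) = -9/30745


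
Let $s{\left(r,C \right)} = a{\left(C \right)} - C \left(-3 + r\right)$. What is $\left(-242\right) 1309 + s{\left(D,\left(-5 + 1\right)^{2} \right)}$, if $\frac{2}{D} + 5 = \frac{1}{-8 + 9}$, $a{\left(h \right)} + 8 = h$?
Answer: $-316714$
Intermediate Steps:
$a{\left(h \right)} = -8 + h$
$D = - \frac{1}{2}$ ($D = \frac{2}{-5 + \frac{1}{-8 + 9}} = \frac{2}{-5 + 1^{-1}} = \frac{2}{-5 + 1} = \frac{2}{-4} = 2 \left(- \frac{1}{4}\right) = - \frac{1}{2} \approx -0.5$)
$s{\left(r,C \right)} = -8 + C - C \left(-3 + r\right)$ ($s{\left(r,C \right)} = \left(-8 + C\right) - C \left(-3 + r\right) = -8 + C - C \left(-3 + r\right)$)
$\left(-242\right) 1309 + s{\left(D,\left(-5 + 1\right)^{2} \right)} = \left(-242\right) 1309 - \left(8 - 4 \left(-5 + 1\right)^{2} + \left(-5 + 1\right)^{2} \left(- \frac{1}{2}\right)\right) = -316778 - \left(8 - 64 + \left(-4\right)^{2} \left(- \frac{1}{2}\right)\right) = -316778 - \left(-56 - 8\right) = -316778 + \left(-8 + 64 + 8\right) = -316778 + 64 = -316714$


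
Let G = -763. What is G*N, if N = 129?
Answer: -98427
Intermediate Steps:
G*N = -763*129 = -98427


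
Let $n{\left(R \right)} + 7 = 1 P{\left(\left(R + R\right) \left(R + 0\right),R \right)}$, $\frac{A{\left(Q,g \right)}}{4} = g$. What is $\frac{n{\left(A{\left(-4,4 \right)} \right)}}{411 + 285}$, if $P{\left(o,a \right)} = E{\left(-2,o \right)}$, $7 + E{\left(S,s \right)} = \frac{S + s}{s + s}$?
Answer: $- \frac{6913}{356352} \approx -0.019399$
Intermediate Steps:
$E{\left(S,s \right)} = -7 + \frac{S + s}{2 s}$ ($E{\left(S,s \right)} = -7 + \frac{S + s}{s + s} = -7 + \frac{S + s}{2 s}$)
$P{\left(o,a \right)} = \frac{-2 - 13 o}{2 o}$
$A{\left(Q,g \right)} = 4 g$
$n{\left(R \right)} = - \frac{27}{2} - \frac{1}{2 R^{2}}$ ($n{\left(R \right)} = -7 + 1 \left(- \frac{13}{2} - \frac{1}{\left(R + R\right) \left(R + 0\right)}\right) = -7 + 1 \left(- \frac{13}{2} - \frac{1}{2 R R}\right) = -7 + 1 \left(- \frac{13}{2} - \frac{1}{2 R^{2}}\right) = -7 - \left(\frac{13}{2} + \frac{1}{2 R^{2}}\right) = - \frac{27}{2} - \frac{1}{2 R^{2}}$)
$\frac{n{\left(A{\left(-4,4 \right)} \right)}}{411 + 285} = \frac{- \frac{27}{2} - \frac{1}{2 \cdot 256}}{411 + 285} = \frac{- \frac{27}{2} - \frac{1}{2 \cdot 256}}{696} = \frac{- \frac{27}{2} - \frac{1}{512}}{696} = \frac{1}{696} \left(- \frac{6913}{512}\right) = - \frac{6913}{356352}$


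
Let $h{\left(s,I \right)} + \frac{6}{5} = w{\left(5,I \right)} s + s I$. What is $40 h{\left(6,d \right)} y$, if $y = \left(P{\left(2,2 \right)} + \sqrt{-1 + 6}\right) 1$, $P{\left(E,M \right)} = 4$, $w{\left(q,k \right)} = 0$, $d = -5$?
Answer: $-4992 - 1248 \sqrt{5} \approx -7782.6$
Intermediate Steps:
$h{\left(s,I \right)} = - \frac{6}{5} + I s$ ($h{\left(s,I \right)} = - \frac{6}{5} + \left(0 s + s I\right) = - \frac{6}{5} + \left(0 + I s\right) = - \frac{6}{5} + I s$)
$y = 4 + \sqrt{5}$ ($y = \left(4 + \sqrt{-1 + 6}\right) 1 = \left(4 + \sqrt{5}\right) 1 = 4 + \sqrt{5} \approx 6.2361$)
$40 h{\left(6,d \right)} y = 40 \left(- \frac{6}{5} - 30\right) \left(4 + \sqrt{5}\right) = 40 \left(- \frac{156}{5}\right) \left(4 + \sqrt{5}\right) = - 1248 \left(4 + \sqrt{5}\right) = -4992 - 1248 \sqrt{5}$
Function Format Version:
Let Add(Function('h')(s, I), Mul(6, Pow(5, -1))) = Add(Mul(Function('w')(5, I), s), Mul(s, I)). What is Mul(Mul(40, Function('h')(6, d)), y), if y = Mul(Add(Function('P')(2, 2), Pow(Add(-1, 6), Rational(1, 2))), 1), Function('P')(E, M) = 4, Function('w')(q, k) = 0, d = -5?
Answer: Add(-4992, Mul(-1248, Pow(5, Rational(1, 2)))) ≈ -7782.6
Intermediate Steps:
Function('h')(s, I) = Add(Rational(-6, 5), Mul(I, s)) (Function('h')(s, I) = Add(Rational(-6, 5), Add(Mul(0, s), Mul(s, I))) = Add(Rational(-6, 5), Add(0, Mul(I, s))) = Add(Rational(-6, 5), Mul(I, s)))
y = Add(4, Pow(5, Rational(1, 2))) (y = Mul(Add(4, Pow(Add(-1, 6), Rational(1, 2))), 1) = Mul(Add(4, Pow(5, Rational(1, 2))), 1) = Add(4, Pow(5, Rational(1, 2))) ≈ 6.2361)
Mul(Mul(40, Function('h')(6, d)), y) = Mul(Mul(40, Add(Rational(-6, 5), Mul(-5, 6))), Add(4, Pow(5, Rational(1, 2)))) = Mul(Mul(40, Add(Rational(-6, 5), -30)), Add(4, Pow(5, Rational(1, 2)))) = Mul(Mul(40, Rational(-156, 5)), Add(4, Pow(5, Rational(1, 2)))) = Mul(-1248, Add(4, Pow(5, Rational(1, 2)))) = Add(-4992, Mul(-1248, Pow(5, Rational(1, 2))))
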